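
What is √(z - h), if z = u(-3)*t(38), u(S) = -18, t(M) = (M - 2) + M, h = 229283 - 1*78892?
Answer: I*√151723 ≈ 389.52*I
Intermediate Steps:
h = 150391 (h = 229283 - 78892 = 150391)
t(M) = -2 + 2*M (t(M) = (-2 + M) + M = -2 + 2*M)
z = -1332 (z = -18*(-2 + 2*38) = -18*(-2 + 76) = -18*74 = -1332)
√(z - h) = √(-1332 - 1*150391) = √(-1332 - 150391) = √(-151723) = I*√151723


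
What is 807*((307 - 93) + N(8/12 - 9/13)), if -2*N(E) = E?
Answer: 4490417/26 ≈ 1.7271e+5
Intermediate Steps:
N(E) = -E/2
807*((307 - 93) + N(8/12 - 9/13)) = 807*((307 - 93) - (8/12 - 9/13)/2) = 807*(214 - (8*(1/12) - 9*1/13)/2) = 807*(214 - (⅔ - 9/13)/2) = 807*(214 - ½*(-1/39)) = 807*(214 + 1/78) = 807*(16693/78) = 4490417/26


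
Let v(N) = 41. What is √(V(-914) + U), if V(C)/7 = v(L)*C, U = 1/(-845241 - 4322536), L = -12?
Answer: 11*I*√57896225555197319/5167777 ≈ 512.17*I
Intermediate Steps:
U = -1/5167777 (U = 1/(-5167777) = -1/5167777 ≈ -1.9351e-7)
V(C) = 287*C (V(C) = 7*(41*C) = 287*C)
√(V(-914) + U) = √(287*(-914) - 1/5167777) = √(-262318 - 1/5167777) = √(-1355600927087/5167777) = 11*I*√57896225555197319/5167777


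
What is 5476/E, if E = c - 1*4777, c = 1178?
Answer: -5476/3599 ≈ -1.5215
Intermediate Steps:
E = -3599 (E = 1178 - 1*4777 = 1178 - 4777 = -3599)
5476/E = 5476/(-3599) = 5476*(-1/3599) = -5476/3599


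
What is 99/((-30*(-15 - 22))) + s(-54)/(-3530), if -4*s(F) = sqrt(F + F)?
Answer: 33/370 + 3*I*sqrt(3)/7060 ≈ 0.089189 + 0.000736*I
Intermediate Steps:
s(F) = -sqrt(2)*sqrt(F)/4 (s(F) = -sqrt(F + F)/4 = -sqrt(2)*sqrt(F)/4)
99/((-30*(-15 - 22))) + s(-54)/(-3530) = 99/((-30*(-15 - 22))) - sqrt(2)*sqrt(-54)/4/(-3530) = 99/((-30*(-37))) - sqrt(2)*3*I*sqrt(6)/4*(-1/3530) = 99/1110 - 3*I*sqrt(3)/2*(-1/3530) = 99*(1/1110) + 3*I*sqrt(3)/7060 = 33/370 + 3*I*sqrt(3)/7060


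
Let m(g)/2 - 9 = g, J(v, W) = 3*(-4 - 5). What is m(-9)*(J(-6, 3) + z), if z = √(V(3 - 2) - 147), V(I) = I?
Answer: 0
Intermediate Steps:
J(v, W) = -27 (J(v, W) = 3*(-9) = -27)
m(g) = 18 + 2*g
z = I*√146 (z = √((3 - 2) - 147) = √(1 - 147) = √(-146) = I*√146 ≈ 12.083*I)
m(-9)*(J(-6, 3) + z) = (18 + 2*(-9))*(-27 + I*√146) = (18 - 18)*(-27 + I*√146) = 0*(-27 + I*√146) = 0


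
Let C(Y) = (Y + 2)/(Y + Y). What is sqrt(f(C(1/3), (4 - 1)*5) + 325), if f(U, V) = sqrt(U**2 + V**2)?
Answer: sqrt(1300 + 2*sqrt(949))/2 ≈ 18.450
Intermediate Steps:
C(Y) = (2 + Y)/(2*Y) (C(Y) = (2 + Y)/((2*Y)) = (2 + Y)*(1/(2*Y)) = (2 + Y)/(2*Y))
sqrt(f(C(1/3), (4 - 1)*5) + 325) = sqrt(sqrt(((2 + 1/3)/(2*(1/3)))**2 + ((4 - 1)*5)**2) + 325) = sqrt(sqrt(((2 + 1/3)/(2*(1/3)))**2 + (3*5)**2) + 325) = sqrt(sqrt(((1/2)*3*(7/3))**2 + 15**2) + 325) = sqrt(sqrt((7/2)**2 + 225) + 325) = sqrt(sqrt(49/4 + 225) + 325) = sqrt(sqrt(949/4) + 325) = sqrt(sqrt(949)/2 + 325) = sqrt(325 + sqrt(949)/2)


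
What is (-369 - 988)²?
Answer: 1841449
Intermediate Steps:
(-369 - 988)² = (-1357)² = 1841449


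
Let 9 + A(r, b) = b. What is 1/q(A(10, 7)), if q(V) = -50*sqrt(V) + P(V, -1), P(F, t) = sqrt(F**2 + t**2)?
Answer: 1/(sqrt(5) - 50*I*sqrt(2)) ≈ 0.00044677 + 0.014128*I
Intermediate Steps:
A(r, b) = -9 + b
q(V) = sqrt(1 + V**2) - 50*sqrt(V) (q(V) = -50*sqrt(V) + sqrt(V**2 + (-1)**2) = -50*sqrt(V) + sqrt(V**2 + 1) = -50*sqrt(V) + sqrt(1 + V**2) = sqrt(1 + V**2) - 50*sqrt(V))
1/q(A(10, 7)) = 1/(sqrt(1 + (-9 + 7)**2) - 50*sqrt(-9 + 7)) = 1/(sqrt(1 + (-2)**2) - 50*I*sqrt(2)) = 1/(sqrt(1 + 4) - 50*I*sqrt(2)) = 1/(sqrt(5) - 50*I*sqrt(2))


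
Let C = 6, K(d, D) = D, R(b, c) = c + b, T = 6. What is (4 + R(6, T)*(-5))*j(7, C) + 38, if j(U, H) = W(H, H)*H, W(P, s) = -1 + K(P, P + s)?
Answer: -3658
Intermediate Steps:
R(b, c) = b + c
W(P, s) = -1 + P + s (W(P, s) = -1 + (P + s) = -1 + P + s)
j(U, H) = H*(-1 + 2*H) (j(U, H) = (-1 + H + H)*H = (-1 + 2*H)*H = H*(-1 + 2*H))
(4 + R(6, T)*(-5))*j(7, C) + 38 = (4 + (6 + 6)*(-5))*(6*(-1 + 2*6)) + 38 = (4 + 12*(-5))*(6*(-1 + 12)) + 38 = (4 - 60)*(6*11) + 38 = -56*66 + 38 = -3696 + 38 = -3658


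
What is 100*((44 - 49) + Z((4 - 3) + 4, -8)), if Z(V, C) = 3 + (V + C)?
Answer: -500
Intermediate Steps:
Z(V, C) = 3 + C + V (Z(V, C) = 3 + (C + V) = 3 + C + V)
100*((44 - 49) + Z((4 - 3) + 4, -8)) = 100*((44 - 49) + (3 - 8 + ((4 - 3) + 4))) = 100*(-5 + (3 - 8 + (1 + 4))) = 100*(-5 + (3 - 8 + 5)) = 100*(-5 + 0) = 100*(-5) = -500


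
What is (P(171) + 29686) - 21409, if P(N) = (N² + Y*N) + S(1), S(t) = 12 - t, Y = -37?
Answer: 31202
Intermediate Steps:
P(N) = 11 + N² - 37*N (P(N) = (N² - 37*N) + (12 - 1*1) = (N² - 37*N) + (12 - 1) = (N² - 37*N) + 11 = 11 + N² - 37*N)
(P(171) + 29686) - 21409 = ((11 + 171² - 37*171) + 29686) - 21409 = ((11 + 29241 - 6327) + 29686) - 21409 = (22925 + 29686) - 21409 = 52611 - 21409 = 31202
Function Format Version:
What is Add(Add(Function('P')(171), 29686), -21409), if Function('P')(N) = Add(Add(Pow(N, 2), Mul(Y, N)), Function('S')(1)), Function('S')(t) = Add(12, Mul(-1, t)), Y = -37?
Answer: 31202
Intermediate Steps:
Function('P')(N) = Add(11, Pow(N, 2), Mul(-37, N)) (Function('P')(N) = Add(Add(Pow(N, 2), Mul(-37, N)), Add(12, Mul(-1, 1))) = Add(Add(Pow(N, 2), Mul(-37, N)), Add(12, -1)) = Add(Add(Pow(N, 2), Mul(-37, N)), 11) = Add(11, Pow(N, 2), Mul(-37, N)))
Add(Add(Function('P')(171), 29686), -21409) = Add(Add(Add(11, Pow(171, 2), Mul(-37, 171)), 29686), -21409) = Add(Add(Add(11, 29241, -6327), 29686), -21409) = Add(Add(22925, 29686), -21409) = Add(52611, -21409) = 31202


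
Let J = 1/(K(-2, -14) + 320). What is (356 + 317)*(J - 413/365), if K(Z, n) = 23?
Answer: -95090862/125195 ≈ -759.54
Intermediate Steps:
J = 1/343 (J = 1/(23 + 320) = 1/343 ≈ 0.0029155)
(356 + 317)*(J - 413/365) = (356 + 317)*(1/343 - 413/365) = 673*(1/343 - 413*1/365) = 673*(1/343 - 413/365) = 673*(-141294/125195) = -95090862/125195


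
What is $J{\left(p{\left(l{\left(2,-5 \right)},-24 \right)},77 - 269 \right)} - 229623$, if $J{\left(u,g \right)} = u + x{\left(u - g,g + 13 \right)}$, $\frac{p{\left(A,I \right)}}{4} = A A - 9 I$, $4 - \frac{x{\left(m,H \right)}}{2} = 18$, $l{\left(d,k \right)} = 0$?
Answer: $-228787$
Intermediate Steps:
$x{\left(m,H \right)} = -28$ ($x{\left(m,H \right)} = 8 - 36 = -28$)
$p{\left(A,I \right)} = - 36 I + 4 A^{2}$ ($p{\left(A,I \right)} = 4 \left(A A - 9 I\right) = 4 \left(A^{2} - 9 I\right) = - 36 I + 4 A^{2}$)
$J{\left(u,g \right)} = -28 + u$ ($J{\left(u,g \right)} = u - 28 = -28 + u$)
$J{\left(p{\left(l{\left(2,-5 \right)},-24 \right)},77 - 269 \right)} - 229623 = \left(-28 + \left(\left(-36\right) \left(-24\right) + 4 \cdot 0^{2}\right)\right) - 229623 = \left(-28 + \left(864 + 4 \cdot 0\right)\right) - 229623 = \left(-28 + \left(864 + 0\right)\right) - 229623 = \left(-28 + 864\right) - 229623 = 836 - 229623 = -228787$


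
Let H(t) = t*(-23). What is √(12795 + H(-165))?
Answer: √16590 ≈ 128.80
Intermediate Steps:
H(t) = -23*t
√(12795 + H(-165)) = √(12795 - 23*(-165)) = √(12795 + 3795) = √16590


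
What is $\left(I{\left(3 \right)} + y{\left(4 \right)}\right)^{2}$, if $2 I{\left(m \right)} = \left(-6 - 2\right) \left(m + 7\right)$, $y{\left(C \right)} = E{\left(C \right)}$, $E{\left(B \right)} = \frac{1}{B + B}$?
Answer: $\frac{101761}{64} \approx 1590.0$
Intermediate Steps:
$E{\left(B \right)} = \frac{1}{2 B}$
$y{\left(C \right)} = \frac{1}{2 C}$
$I{\left(m \right)} = -28 - 4 m$ ($I{\left(m \right)} = \frac{\left(-6 - 2\right) \left(m + 7\right)}{2} = \frac{\left(-8\right) \left(7 + m\right)}{2} = \frac{-56 - 8 m}{2} = -28 - 4 m$)
$\left(I{\left(3 \right)} + y{\left(4 \right)}\right)^{2} = \left(\left(-28 - 12\right) + \frac{1}{2 \cdot 4}\right)^{2} = \left(\left(-28 - 12\right) + \frac{1}{2} \cdot \frac{1}{4}\right)^{2} = \left(-40 + \frac{1}{8}\right)^{2} = \left(- \frac{319}{8}\right)^{2} = \frac{101761}{64}$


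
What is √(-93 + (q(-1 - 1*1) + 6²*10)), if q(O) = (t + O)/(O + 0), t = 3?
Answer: √1066/2 ≈ 16.325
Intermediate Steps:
q(O) = (3 + O)/O (q(O) = (3 + O)/(O + 0) = (3 + O)/O)
√(-93 + (q(-1 - 1*1) + 6²*10)) = √(-93 + ((3 + (-1 - 1*1))/(-1 - 1*1) + 6²*10)) = √(-93 + ((3 + (-1 - 1))/(-1 - 1) + 36*10)) = √(-93 + ((3 - 2)/(-2) + 360)) = √(-93 + (-½*1 + 360)) = √(-93 + (-½ + 360)) = √(-93 + 719/2) = √(533/2) = √1066/2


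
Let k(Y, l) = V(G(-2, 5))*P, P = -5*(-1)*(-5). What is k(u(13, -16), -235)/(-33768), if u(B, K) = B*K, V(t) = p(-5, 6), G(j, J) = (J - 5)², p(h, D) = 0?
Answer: 0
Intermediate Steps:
G(j, J) = (-5 + J)²
P = -25 (P = 5*(-5) = -25)
V(t) = 0
k(Y, l) = 0 (k(Y, l) = 0*(-25) = 0)
k(u(13, -16), -235)/(-33768) = 0/(-33768) = 0*(-1/33768) = 0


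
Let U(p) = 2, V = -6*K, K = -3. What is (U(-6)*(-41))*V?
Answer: -1476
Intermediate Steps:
V = 18 (V = -6*(-3) = 18)
(U(-6)*(-41))*V = (2*(-41))*18 = -82*18 = -1476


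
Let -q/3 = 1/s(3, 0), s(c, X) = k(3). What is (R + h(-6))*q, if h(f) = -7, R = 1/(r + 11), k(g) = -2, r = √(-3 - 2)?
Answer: 3*(-7*√5 + 76*I)/(2*(√5 - 11*I)) ≈ -10.369 - 0.02662*I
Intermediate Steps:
r = I*√5 (r = √(-5) = I*√5 ≈ 2.2361*I)
s(c, X) = -2
R = 1/(11 + I*√5) (R = 1/(I*√5 + 11) = 1/(11 + I*√5) ≈ 0.087302 - 0.017747*I)
q = 3/2 (q = -3/(-2) = -3*(-½) = 3/2 ≈ 1.5000)
(R + h(-6))*q = ((11/126 - I*√5/126) - 7)*(3/2) = (-871/126 - I*√5/126)*(3/2) = -871/84 - I*√5/84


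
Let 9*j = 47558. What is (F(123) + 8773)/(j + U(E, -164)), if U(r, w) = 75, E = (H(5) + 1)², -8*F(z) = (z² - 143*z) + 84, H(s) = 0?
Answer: 81630/48233 ≈ 1.6924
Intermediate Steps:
j = 47558/9 (j = (⅑)*47558 = 47558/9 ≈ 5284.2)
F(z) = -21/2 - z²/8 + 143*z/8 (F(z) = -((z² - 143*z) + 84)/8 = -(84 + z² - 143*z)/8 = -21/2 - z²/8 + 143*z/8)
E = 1 (E = (0 + 1)² = 1² = 1)
(F(123) + 8773)/(j + U(E, -164)) = ((-21/2 - ⅛*123² + (143/8)*123) + 8773)/(47558/9 + 75) = ((-21/2 - ⅛*15129 + 17589/8) + 8773)/(48233/9) = ((-21/2 - 15129/8 + 17589/8) + 8773)*(9/48233) = (297 + 8773)*(9/48233) = 9070*(9/48233) = 81630/48233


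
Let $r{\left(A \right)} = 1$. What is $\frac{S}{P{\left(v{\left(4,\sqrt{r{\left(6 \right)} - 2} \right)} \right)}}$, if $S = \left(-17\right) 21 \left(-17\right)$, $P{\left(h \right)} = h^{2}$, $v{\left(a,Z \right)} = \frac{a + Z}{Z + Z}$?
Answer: $-1260 + 672 i \approx -1260.0 + 672.0 i$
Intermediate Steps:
$v{\left(a,Z \right)} = \frac{Z + a}{2 Z}$
$S = 6069$ ($S = \left(-357\right) \left(-17\right) = 6069$)
$\frac{S}{P{\left(v{\left(4,\sqrt{r{\left(6 \right)} - 2} \right)} \right)}} = \frac{6069}{\left(\frac{\sqrt{1 - 2} + 4}{2 \sqrt{1 - 2}}\right)^{2}} = \frac{6069}{\left(\frac{\sqrt{-1} + 4}{2 \sqrt{-1}}\right)^{2}} = \frac{6069}{\left(\frac{i + 4}{2 i}\right)^{2}} = \frac{6069}{\left(\frac{- i \left(4 + i\right)}{2}\right)^{2}} = \frac{6069}{\left(- \frac{i \left(4 + i\right)}{2}\right)^{2}} = \frac{6069}{\left(- \frac{1}{4}\right) \left(4 + i\right)^{2}} = 6069 \left(- \frac{4}{\left(4 + i\right)^{2}}\right) = - \frac{24276}{\left(4 + i\right)^{2}}$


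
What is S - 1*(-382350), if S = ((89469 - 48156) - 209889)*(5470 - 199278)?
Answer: 32671759758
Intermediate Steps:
S = 32671377408 (S = (41313 - 209889)*(-193808) = -168576*(-193808) = 32671377408)
S - 1*(-382350) = 32671377408 - 1*(-382350) = 32671377408 + 382350 = 32671759758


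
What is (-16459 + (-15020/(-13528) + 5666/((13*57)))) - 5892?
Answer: -2946897205/131898 ≈ -22342.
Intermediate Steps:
(-16459 + (-15020/(-13528) + 5666/((13*57)))) - 5892 = (-16459 + (-15020*(-1/13528) + 5666/741)) - 5892 = (-16459 + (3755/3382 + 5666*(1/741))) - 5892 = (-16459 + (3755/3382 + 5666/741)) - 5892 = (-16459 + 1154993/131898) - 5892 = -2169754189/131898 - 5892 = -2946897205/131898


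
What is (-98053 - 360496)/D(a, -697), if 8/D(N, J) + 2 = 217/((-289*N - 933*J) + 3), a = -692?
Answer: 779701587483/6802336 ≈ 1.1462e+5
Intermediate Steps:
D(N, J) = 8/(-2 + 217/(3 - 933*J - 289*N)) (D(N, J) = 8/(-2 + 217/((-289*N - 933*J) + 3)) = 8/(-2 + 217/((-933*J - 289*N) + 3)) = 8/(-2 + 217/(3 - 933*J - 289*N)))
(-98053 - 360496)/D(a, -697) = (-98053 - 360496)/((8*(3 - 933*(-697) - 289*(-692))/(211 + 578*(-692) + 1866*(-697)))) = -458549*(211 - 399976 - 1300602)/(8*(3 + 650301 + 199988)) = -458549/(8*850292/(-1700367)) = -458549/(8*(-1/1700367)*850292) = -458549/(-6802336/1700367) = -458549*(-1700367/6802336) = 779701587483/6802336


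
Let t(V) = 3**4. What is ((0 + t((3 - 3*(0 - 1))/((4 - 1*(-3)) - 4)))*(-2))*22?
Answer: -3564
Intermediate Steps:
t(V) = 81
((0 + t((3 - 3*(0 - 1))/((4 - 1*(-3)) - 4)))*(-2))*22 = ((0 + 81)*(-2))*22 = (81*(-2))*22 = -162*22 = -3564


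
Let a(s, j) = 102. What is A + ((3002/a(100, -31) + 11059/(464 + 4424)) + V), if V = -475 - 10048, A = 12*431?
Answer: -1326039191/249288 ≈ -5319.3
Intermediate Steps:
A = 5172
V = -10523
A + ((3002/a(100, -31) + 11059/(464 + 4424)) + V) = 5172 + ((3002/102 + 11059/(464 + 4424)) - 10523) = 5172 + ((3002*(1/102) + 11059/4888) - 10523) = 5172 + ((1501/51 + 11059*(1/4888)) - 10523) = 5172 + ((1501/51 + 11059/4888) - 10523) = 5172 + (7900897/249288 - 10523) = 5172 - 2615356727/249288 = -1326039191/249288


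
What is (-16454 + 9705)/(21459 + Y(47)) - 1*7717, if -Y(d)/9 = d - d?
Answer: -165605852/21459 ≈ -7717.3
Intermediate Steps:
Y(d) = 0 (Y(d) = -9*(d - d) = -9*0 = 0)
(-16454 + 9705)/(21459 + Y(47)) - 1*7717 = (-16454 + 9705)/(21459 + 0) - 1*7717 = -6749/21459 - 7717 = -165605852/21459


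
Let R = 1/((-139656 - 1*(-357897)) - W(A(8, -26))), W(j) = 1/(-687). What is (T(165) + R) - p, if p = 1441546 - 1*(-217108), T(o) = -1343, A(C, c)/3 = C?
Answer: -248885953084609/149931568 ≈ -1.6600e+6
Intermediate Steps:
A(C, c) = 3*C
W(j) = -1/687
R = 687/149931568 (R = 1/((-139656 - 1*(-357897)) - 1*(-1/687)) = 1/((-139656 + 357897) + 1/687) = 1/(218241 + 1/687) = 1/(149931568/687) = 687/149931568 ≈ 4.5821e-6)
p = 1658654 (p = 1441546 + 217108 = 1658654)
(T(165) + R) - p = (-1343 + 687/149931568) - 1*1658654 = -201358095137/149931568 - 1658654 = -248885953084609/149931568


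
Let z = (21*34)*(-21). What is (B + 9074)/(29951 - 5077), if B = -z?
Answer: 12034/12437 ≈ 0.96760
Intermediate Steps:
z = -14994 (z = 714*(-21) = -14994)
B = 14994 (B = -1*(-14994) = 14994)
(B + 9074)/(29951 - 5077) = (14994 + 9074)/(29951 - 5077) = 24068/24874 = 24068*(1/24874) = 12034/12437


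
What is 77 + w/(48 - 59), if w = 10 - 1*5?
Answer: 842/11 ≈ 76.545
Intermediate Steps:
w = 5 (w = 10 - 5 = 5)
77 + w/(48 - 59) = 77 + 5/(48 - 59) = 77 + 5/(-11) = 77 + 5*(-1/11) = 77 - 5/11 = 842/11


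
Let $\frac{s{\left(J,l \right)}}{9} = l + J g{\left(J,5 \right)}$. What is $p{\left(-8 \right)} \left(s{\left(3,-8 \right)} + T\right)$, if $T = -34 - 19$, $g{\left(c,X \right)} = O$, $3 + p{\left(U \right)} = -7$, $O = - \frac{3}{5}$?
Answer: $1412$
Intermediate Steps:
$O = - \frac{3}{5}$ ($O = \left(-3\right) \frac{1}{5} = - \frac{3}{5} \approx -0.6$)
$p{\left(U \right)} = -10$ ($p{\left(U \right)} = -3 - 7 = -10$)
$g{\left(c,X \right)} = - \frac{3}{5}$
$s{\left(J,l \right)} = 9 l - \frac{27 J}{5}$ ($s{\left(J,l \right)} = 9 \left(l + J \left(- \frac{3}{5}\right)\right) = 9 \left(l - \frac{3 J}{5}\right) = 9 l - \frac{27 J}{5}$)
$T = -53$
$p{\left(-8 \right)} \left(s{\left(3,-8 \right)} + T\right) = - 10 \left(\left(9 \left(-8\right) - \frac{81}{5}\right) - 53\right) = - 10 \left(\left(-72 - \frac{81}{5}\right) - 53\right) = - 10 \left(- \frac{441}{5} - 53\right) = \left(-10\right) \left(- \frac{706}{5}\right) = 1412$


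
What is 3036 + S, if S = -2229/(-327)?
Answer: 331667/109 ≈ 3042.8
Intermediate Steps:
S = 743/109 (S = -2229*(-1/327) = 743/109 ≈ 6.8165)
3036 + S = 3036 + 743/109 = 331667/109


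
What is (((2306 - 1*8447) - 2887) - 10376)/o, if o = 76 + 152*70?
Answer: -1617/893 ≈ -1.8108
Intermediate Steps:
o = 10716 (o = 76 + 10640 = 10716)
(((2306 - 1*8447) - 2887) - 10376)/o = (((2306 - 1*8447) - 2887) - 10376)/10716 = (((2306 - 8447) - 2887) - 10376)*(1/10716) = ((-6141 - 2887) - 10376)*(1/10716) = (-9028 - 10376)*(1/10716) = -19404*1/10716 = -1617/893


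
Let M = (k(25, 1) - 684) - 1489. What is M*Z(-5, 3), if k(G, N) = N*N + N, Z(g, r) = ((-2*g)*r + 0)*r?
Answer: -195390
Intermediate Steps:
Z(g, r) = -2*g*r² (Z(g, r) = (-2*g*r + 0)*r = (-2*g*r)*r = -2*g*r²)
k(G, N) = N + N² (k(G, N) = N² + N = N + N²)
M = -2171 (M = (1*(1 + 1) - 684) - 1489 = (1*2 - 684) - 1489 = (2 - 684) - 1489 = -682 - 1489 = -2171)
M*Z(-5, 3) = -(-4342)*(-5)*3² = -(-4342)*(-5)*9 = -2171*90 = -195390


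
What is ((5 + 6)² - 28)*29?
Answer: 2697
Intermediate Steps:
((5 + 6)² - 28)*29 = (11² - 28)*29 = (121 - 28)*29 = 93*29 = 2697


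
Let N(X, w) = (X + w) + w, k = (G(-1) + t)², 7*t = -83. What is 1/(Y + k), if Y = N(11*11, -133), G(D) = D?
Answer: 49/995 ≈ 0.049246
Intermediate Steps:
t = -83/7 (t = (⅐)*(-83) = -83/7 ≈ -11.857)
k = 8100/49 (k = (-1 - 83/7)² = (-90/7)² = 8100/49 ≈ 165.31)
N(X, w) = X + 2*w
Y = -145 (Y = 11*11 + 2*(-133) = 121 - 266 = -145)
1/(Y + k) = 1/(-145 + 8100/49) = 1/(995/49) = 49/995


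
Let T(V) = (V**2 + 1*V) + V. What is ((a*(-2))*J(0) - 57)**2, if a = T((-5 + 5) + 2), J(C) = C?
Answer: 3249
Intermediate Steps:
T(V) = V**2 + 2*V (T(V) = (V**2 + V) + V = (V + V**2) + V = V**2 + 2*V)
a = 8 (a = ((-5 + 5) + 2)*(2 + ((-5 + 5) + 2)) = (0 + 2)*(2 + (0 + 2)) = 2*(2 + 2) = 2*4 = 8)
((a*(-2))*J(0) - 57)**2 = ((8*(-2))*0 - 57)**2 = (-16*0 - 57)**2 = (0 - 57)**2 = (-57)**2 = 3249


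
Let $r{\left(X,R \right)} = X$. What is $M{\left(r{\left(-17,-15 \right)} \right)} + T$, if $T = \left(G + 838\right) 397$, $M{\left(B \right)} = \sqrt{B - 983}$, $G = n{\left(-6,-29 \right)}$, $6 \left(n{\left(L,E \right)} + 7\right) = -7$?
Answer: $\frac{1976663}{6} + 10 i \sqrt{10} \approx 3.2944 \cdot 10^{5} + 31.623 i$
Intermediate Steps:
$n{\left(L,E \right)} = - \frac{49}{6}$ ($n{\left(L,E \right)} = -7 + \frac{1}{6} \left(-7\right) = -7 - \frac{7}{6} = - \frac{49}{6}$)
$G = - \frac{49}{6} \approx -8.1667$
$M{\left(B \right)} = \sqrt{-983 + B}$
$T = \frac{1976663}{6}$ ($T = \left(- \frac{49}{6} + 838\right) 397 = \frac{4979}{6} \cdot 397 = \frac{1976663}{6} \approx 3.2944 \cdot 10^{5}$)
$M{\left(r{\left(-17,-15 \right)} \right)} + T = \sqrt{-983 - 17} + \frac{1976663}{6} = \sqrt{-1000} + \frac{1976663}{6} = 10 i \sqrt{10} + \frac{1976663}{6} = \frac{1976663}{6} + 10 i \sqrt{10}$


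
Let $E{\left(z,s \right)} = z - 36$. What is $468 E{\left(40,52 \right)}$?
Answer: $1872$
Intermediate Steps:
$E{\left(z,s \right)} = -36 + z$
$468 E{\left(40,52 \right)} = 468 \left(-36 + 40\right) = 468 \cdot 4 = 1872$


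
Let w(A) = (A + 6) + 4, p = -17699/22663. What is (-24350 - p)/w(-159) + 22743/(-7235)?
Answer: 3915665382744/24431053945 ≈ 160.27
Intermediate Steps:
p = -17699/22663 (p = -17699*1/22663 = -17699/22663 ≈ -0.78096)
w(A) = 10 + A (w(A) = (6 + A) + 4 = 10 + A)
(-24350 - p)/w(-159) + 22743/(-7235) = (-24350 - 1*(-17699/22663))/(10 - 159) + 22743/(-7235) = (-24350 + 17699/22663)/(-149) + 22743*(-1/7235) = -551826351/22663*(-1/149) - 22743/7235 = 551826351/3376787 - 22743/7235 = 3915665382744/24431053945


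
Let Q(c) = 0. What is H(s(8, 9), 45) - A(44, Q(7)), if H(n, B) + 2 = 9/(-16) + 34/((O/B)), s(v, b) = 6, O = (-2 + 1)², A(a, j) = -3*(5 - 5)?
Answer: 24439/16 ≈ 1527.4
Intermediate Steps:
A(a, j) = 0 (A(a, j) = -3*0 = 0)
O = 1 (O = (-1)² = 1)
H(n, B) = -41/16 + 34*B (H(n, B) = -2 + (9/(-16) + 34/((1/B))) = -2 + (9*(-1/16) + 34/(1/B)) = -2 + (-9/16 + 34*B) = -41/16 + 34*B)
H(s(8, 9), 45) - A(44, Q(7)) = (-41/16 + 34*45) - 1*0 = (-41/16 + 1530) + 0 = 24439/16 + 0 = 24439/16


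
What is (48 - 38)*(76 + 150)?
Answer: 2260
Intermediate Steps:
(48 - 38)*(76 + 150) = 10*226 = 2260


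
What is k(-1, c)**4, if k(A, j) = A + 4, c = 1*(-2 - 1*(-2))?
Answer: 81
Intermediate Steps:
c = 0 (c = 1*(-2 + 2) = 1*0 = 0)
k(A, j) = 4 + A
k(-1, c)**4 = (4 - 1)**4 = 3**4 = 81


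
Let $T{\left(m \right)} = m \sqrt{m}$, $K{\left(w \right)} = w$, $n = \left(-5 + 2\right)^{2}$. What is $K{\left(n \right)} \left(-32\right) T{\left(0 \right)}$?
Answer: $0$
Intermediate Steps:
$n = 9$ ($n = \left(-3\right)^{2} = 9$)
$T{\left(m \right)} = m^{\frac{3}{2}}$
$K{\left(n \right)} \left(-32\right) T{\left(0 \right)} = 9 \left(-32\right) 0^{\frac{3}{2}} = \left(-288\right) 0 = 0$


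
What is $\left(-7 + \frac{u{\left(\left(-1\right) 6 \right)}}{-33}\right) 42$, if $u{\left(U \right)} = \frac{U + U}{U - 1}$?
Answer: $- \frac{3258}{11} \approx -296.18$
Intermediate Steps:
$u{\left(U \right)} = \frac{2 U}{-1 + U}$
$\left(-7 + \frac{u{\left(\left(-1\right) 6 \right)}}{-33}\right) 42 = \left(-7 + \frac{2 \left(\left(-1\right) 6\right) \frac{1}{-1 - 6}}{-33}\right) 42 = \left(-7 + 2 \left(-6\right) \frac{1}{-1 - 6} \left(- \frac{1}{33}\right)\right) 42 = \left(-7 + 2 \left(-6\right) \frac{1}{-7} \left(- \frac{1}{33}\right)\right) 42 = \left(-7 + 2 \left(-6\right) \left(- \frac{1}{7}\right) \left(- \frac{1}{33}\right)\right) 42 = \left(-7 + \frac{12}{7} \left(- \frac{1}{33}\right)\right) 42 = \left(-7 - \frac{4}{77}\right) 42 = \left(- \frac{543}{77}\right) 42 = - \frac{3258}{11}$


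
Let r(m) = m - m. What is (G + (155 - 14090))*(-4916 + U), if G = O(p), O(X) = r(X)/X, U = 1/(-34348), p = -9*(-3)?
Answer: 2352991206015/34348 ≈ 6.8504e+7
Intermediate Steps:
r(m) = 0
p = 27
U = -1/34348 ≈ -2.9114e-5
O(X) = 0 (O(X) = 0/X = 0)
G = 0
(G + (155 - 14090))*(-4916 + U) = (0 + (155 - 14090))*(-4916 - 1/34348) = (0 - 13935)*(-168854769/34348) = -13935*(-168854769/34348) = 2352991206015/34348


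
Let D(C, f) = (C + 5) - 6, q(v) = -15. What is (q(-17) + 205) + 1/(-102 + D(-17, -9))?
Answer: 22799/120 ≈ 189.99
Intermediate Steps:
D(C, f) = -1 + C (D(C, f) = (5 + C) - 6 = -1 + C)
(q(-17) + 205) + 1/(-102 + D(-17, -9)) = (-15 + 205) + 1/(-102 + (-1 - 17)) = 190 + 1/(-102 - 18) = 190 + 1/(-120) = 190 - 1/120 = 22799/120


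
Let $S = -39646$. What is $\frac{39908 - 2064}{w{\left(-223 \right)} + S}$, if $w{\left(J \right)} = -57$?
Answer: $- \frac{37844}{39703} \approx -0.95318$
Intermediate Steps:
$\frac{39908 - 2064}{w{\left(-223 \right)} + S} = \frac{39908 - 2064}{-57 - 39646} = \frac{37844}{-39703} = 37844 \left(- \frac{1}{39703}\right) = - \frac{37844}{39703}$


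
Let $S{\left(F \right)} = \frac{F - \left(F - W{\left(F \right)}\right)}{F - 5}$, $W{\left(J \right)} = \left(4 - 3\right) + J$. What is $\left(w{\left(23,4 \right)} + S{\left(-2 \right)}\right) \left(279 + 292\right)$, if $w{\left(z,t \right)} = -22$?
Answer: $- \frac{87363}{7} \approx -12480.0$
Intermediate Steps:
$W{\left(J \right)} = 1 + J$
$S{\left(F \right)} = \frac{1 + F}{-5 + F}$ ($S{\left(F \right)} = \frac{F + \left(\left(1 + F\right) - F\right)}{F - 5} = \frac{F + 1}{-5 + F} = \frac{1 + F}{-5 + F}$)
$\left(w{\left(23,4 \right)} + S{\left(-2 \right)}\right) \left(279 + 292\right) = \left(-22 + \frac{1 - 2}{-5 - 2}\right) \left(279 + 292\right) = \left(-22 + \frac{1}{-7} \left(-1\right)\right) 571 = \left(-22 - - \frac{1}{7}\right) 571 = \left(-22 + \frac{1}{7}\right) 571 = \left(- \frac{153}{7}\right) 571 = - \frac{87363}{7}$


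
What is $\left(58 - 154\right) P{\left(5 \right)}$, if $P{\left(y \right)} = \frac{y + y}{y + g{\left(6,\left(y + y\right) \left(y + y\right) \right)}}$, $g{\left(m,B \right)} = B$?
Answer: $- \frac{64}{7} \approx -9.1429$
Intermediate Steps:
$P{\left(y \right)} = \frac{2 y}{y + 4 y^{2}}$ ($P{\left(y \right)} = \frac{y + y}{y + \left(y + y\right) \left(y + y\right)} = \frac{2 y}{y + 2 y 2 y} = \frac{2 y}{y + 4 y^{2}}$)
$\left(58 - 154\right) P{\left(5 \right)} = \left(58 - 154\right) \frac{2}{1 + 4 \cdot 5} = - 96 \frac{2}{1 + 20} = - 96 \cdot \frac{2}{21} = - 96 \cdot 2 \cdot \frac{1}{21} = \left(-96\right) \frac{2}{21} = - \frac{64}{7}$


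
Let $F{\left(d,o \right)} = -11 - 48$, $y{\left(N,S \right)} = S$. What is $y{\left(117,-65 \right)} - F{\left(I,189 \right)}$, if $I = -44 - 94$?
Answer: $-6$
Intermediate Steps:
$I = -138$ ($I = -44 - 94 = -138$)
$F{\left(d,o \right)} = -59$
$y{\left(117,-65 \right)} - F{\left(I,189 \right)} = -65 - -59 = -65 + 59 = -6$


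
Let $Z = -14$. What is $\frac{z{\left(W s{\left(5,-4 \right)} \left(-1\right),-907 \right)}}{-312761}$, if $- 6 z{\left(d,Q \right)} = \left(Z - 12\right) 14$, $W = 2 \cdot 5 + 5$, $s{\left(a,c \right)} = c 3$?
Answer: $- \frac{182}{938283} \approx -0.00019397$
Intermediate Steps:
$s{\left(a,c \right)} = 3 c$
$W = 15$ ($W = 10 + 5 = 15$)
$z{\left(d,Q \right)} = \frac{182}{3}$ ($z{\left(d,Q \right)} = - \frac{\left(-14 - 12\right) 14}{6} = - \frac{\left(-26\right) 14}{6} = \left(- \frac{1}{6}\right) \left(-364\right) = \frac{182}{3}$)
$\frac{z{\left(W s{\left(5,-4 \right)} \left(-1\right),-907 \right)}}{-312761} = \frac{182}{3 \left(-312761\right)} = \frac{182}{3} \left(- \frac{1}{312761}\right) = - \frac{182}{938283}$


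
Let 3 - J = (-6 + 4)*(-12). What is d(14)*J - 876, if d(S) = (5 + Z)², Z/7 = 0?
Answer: -1401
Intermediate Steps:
Z = 0 (Z = 7*0 = 0)
d(S) = 25 (d(S) = (5 + 0)² = 5² = 25)
J = -21 (J = 3 - (-6 + 4)*(-12) = 3 - (-2)*(-12) = 3 - 1*24 = 3 - 24 = -21)
d(14)*J - 876 = 25*(-21) - 876 = -525 - 876 = -1401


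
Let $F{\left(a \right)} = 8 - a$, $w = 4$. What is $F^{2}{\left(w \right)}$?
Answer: $16$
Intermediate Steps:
$F^{2}{\left(w \right)} = \left(8 - 4\right)^{2} = 4^{2} = 16$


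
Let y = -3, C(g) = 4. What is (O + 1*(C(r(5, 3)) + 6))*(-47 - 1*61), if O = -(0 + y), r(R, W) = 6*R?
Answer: -1404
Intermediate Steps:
O = 3 (O = -(0 - 3) = -1*(-3) = 3)
(O + 1*(C(r(5, 3)) + 6))*(-47 - 1*61) = (3 + 1*(4 + 6))*(-47 - 1*61) = (3 + 1*10)*(-47 - 61) = (3 + 10)*(-108) = 13*(-108) = -1404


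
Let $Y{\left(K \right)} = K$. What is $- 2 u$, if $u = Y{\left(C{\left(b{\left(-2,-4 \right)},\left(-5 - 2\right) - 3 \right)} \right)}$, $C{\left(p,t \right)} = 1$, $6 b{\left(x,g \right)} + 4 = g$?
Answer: $-2$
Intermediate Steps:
$b{\left(x,g \right)} = - \frac{2}{3} + \frac{g}{6}$
$u = 1$
$- 2 u = \left(-2\right) 1 = -2$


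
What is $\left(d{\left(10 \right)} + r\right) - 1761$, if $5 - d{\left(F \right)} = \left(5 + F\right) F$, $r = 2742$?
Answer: $836$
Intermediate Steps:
$d{\left(F \right)} = 5 - F \left(5 + F\right)$ ($d{\left(F \right)} = 5 - \left(5 + F\right) F = 5 - F \left(5 + F\right)$)
$\left(d{\left(10 \right)} + r\right) - 1761 = \left(\left(5 - 10^{2} - 50\right) + 2742\right) - 1761 = \left(\left(5 - 100 - 50\right) + 2742\right) - 1761 = \left(-145 + 2742\right) - 1761 = 2597 - 1761 = 836$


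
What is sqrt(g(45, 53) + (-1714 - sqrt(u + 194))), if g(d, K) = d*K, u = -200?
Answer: sqrt(671 - I*sqrt(6)) ≈ 25.904 - 0.04728*I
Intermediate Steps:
g(d, K) = K*d
sqrt(g(45, 53) + (-1714 - sqrt(u + 194))) = sqrt(53*45 + (-1714 - sqrt(-200 + 194))) = sqrt(2385 + (-1714 - sqrt(-6))) = sqrt(2385 + (-1714 - I*sqrt(6))) = sqrt(671 - I*sqrt(6))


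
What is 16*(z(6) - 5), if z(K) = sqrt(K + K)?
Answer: -80 + 32*sqrt(3) ≈ -24.574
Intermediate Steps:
z(K) = sqrt(2)*sqrt(K) (z(K) = sqrt(2*K) = sqrt(2)*sqrt(K))
16*(z(6) - 5) = 16*(sqrt(2)*sqrt(6) - 5) = 16*(2*sqrt(3) - 5) = 16*(-5 + 2*sqrt(3)) = -80 + 32*sqrt(3)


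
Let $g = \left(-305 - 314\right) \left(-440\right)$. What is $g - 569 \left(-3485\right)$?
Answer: $2255325$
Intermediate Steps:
$g = 272360$ ($g = \left(-305 - 314\right) \left(-440\right) = \left(-619\right) \left(-440\right) = 272360$)
$g - 569 \left(-3485\right) = 272360 - 569 \left(-3485\right) = 272360 - -1982965 = 272360 + 1982965 = 2255325$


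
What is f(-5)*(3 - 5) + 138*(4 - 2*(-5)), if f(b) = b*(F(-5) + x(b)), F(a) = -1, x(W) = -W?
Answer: 1972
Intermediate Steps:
f(b) = b*(-1 - b)
f(-5)*(3 - 5) + 138*(4 - 2*(-5)) = (-1*(-5)*(1 - 5))*(3 - 5) + 138*(4 - 2*(-5)) = -1*(-5)*(-4)*(-2) + 138*(4 + 10) = -20*(-2) + 138*14 = 40 + 1932 = 1972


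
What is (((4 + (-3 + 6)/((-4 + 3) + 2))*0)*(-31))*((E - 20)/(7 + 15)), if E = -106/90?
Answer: 0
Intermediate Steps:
E = -53/45 (E = -106*1/90 = -53/45 ≈ -1.1778)
(((4 + (-3 + 6)/((-4 + 3) + 2))*0)*(-31))*((E - 20)/(7 + 15)) = (((4 + (-3 + 6)/((-4 + 3) + 2))*0)*(-31))*((-53/45 - 20)/(7 + 15)) = (((4 + 3/(-1 + 2))*0)*(-31))*(-953/45/22) = (((4 + 3/1)*0)*(-31))*(-953/45*1/22) = (((4 + 3*1)*0)*(-31))*(-953/990) = (((4 + 3)*0)*(-31))*(-953/990) = ((7*0)*(-31))*(-953/990) = (0*(-31))*(-953/990) = 0*(-953/990) = 0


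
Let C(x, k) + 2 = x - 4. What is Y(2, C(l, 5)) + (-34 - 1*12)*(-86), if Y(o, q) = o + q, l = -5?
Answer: 3947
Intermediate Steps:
C(x, k) = -6 + x (C(x, k) = -2 + (x - 4) = -2 + (-4 + x) = -6 + x)
Y(2, C(l, 5)) + (-34 - 1*12)*(-86) = (2 + (-6 - 5)) + (-34 - 1*12)*(-86) = (2 - 11) + (-34 - 12)*(-86) = -9 - 46*(-86) = -9 + 3956 = 3947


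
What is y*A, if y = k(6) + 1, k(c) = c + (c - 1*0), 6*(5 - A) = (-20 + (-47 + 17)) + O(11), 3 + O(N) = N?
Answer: 156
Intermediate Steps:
O(N) = -3 + N
A = 12 (A = 5 - ((-20 + (-47 + 17)) + (-3 + 11))/6 = 5 - ((-20 - 30) + 8)/6 = 5 - (-50 + 8)/6 = 5 - 1/6*(-42) = 5 + 7 = 12)
k(c) = 2*c (k(c) = c + (c + 0) = c + c = 2*c)
y = 13 (y = 2*6 + 1 = 12 + 1 = 13)
y*A = 13*12 = 156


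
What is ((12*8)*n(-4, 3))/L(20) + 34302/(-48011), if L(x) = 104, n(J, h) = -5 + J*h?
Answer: -10240170/624143 ≈ -16.407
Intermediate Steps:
((12*8)*n(-4, 3))/L(20) + 34302/(-48011) = ((12*8)*(-5 - 4*3))/104 + 34302/(-48011) = (96*(-5 - 12))*(1/104) + 34302*(-1/48011) = (96*(-17))*(1/104) - 34302/48011 = -1632*1/104 - 34302/48011 = -204/13 - 34302/48011 = -10240170/624143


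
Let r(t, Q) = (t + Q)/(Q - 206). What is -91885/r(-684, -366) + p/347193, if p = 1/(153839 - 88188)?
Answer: -5704711156027021/113967838215 ≈ -50055.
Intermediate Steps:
p = 1/65651 ≈ 1.5232e-5
r(t, Q) = (Q + t)/(-206 + Q)
-91885/r(-684, -366) + p/347193 = -91885*(-206 - 366)/(-366 - 684) + (1/65651)/347193 = -91885/(-1050/(-572)) + (1/65651)*(1/347193) = -91885/((-1/572*(-1050))) + 1/22793567643 = -91885/525/286 + 1/22793567643 = -91885*286/525 + 1/22793567643 = -5255822/105 + 1/22793567643 = -5704711156027021/113967838215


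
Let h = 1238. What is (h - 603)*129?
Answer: 81915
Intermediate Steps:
(h - 603)*129 = (1238 - 603)*129 = 635*129 = 81915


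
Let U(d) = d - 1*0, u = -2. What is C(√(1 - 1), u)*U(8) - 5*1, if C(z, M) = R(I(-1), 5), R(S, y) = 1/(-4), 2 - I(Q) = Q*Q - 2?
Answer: -7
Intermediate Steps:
I(Q) = 4 - Q² (I(Q) = 2 - (Q*Q - 2) = 2 - (Q² - 2) = 2 - (-2 + Q²) = 2 + (2 - Q²) = 4 - Q²)
R(S, y) = -¼
C(z, M) = -¼
U(d) = d (U(d) = d + 0 = d)
C(√(1 - 1), u)*U(8) - 5*1 = -¼*8 - 5*1 = -2 - 5 = -7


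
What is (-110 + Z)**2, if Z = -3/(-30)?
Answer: 1207801/100 ≈ 12078.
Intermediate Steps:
Z = 1/10 (Z = -3*(-1/30) = 1/10 ≈ 0.10000)
(-110 + Z)**2 = (-110 + 1/10)**2 = (-1099/10)**2 = 1207801/100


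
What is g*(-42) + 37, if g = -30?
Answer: 1297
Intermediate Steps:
g*(-42) + 37 = -30*(-42) + 37 = 1260 + 37 = 1297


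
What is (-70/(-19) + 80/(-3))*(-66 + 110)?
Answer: -57640/57 ≈ -1011.2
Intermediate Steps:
(-70/(-19) + 80/(-3))*(-66 + 110) = (-70*(-1/19) + 80*(-⅓))*44 = (70/19 - 80/3)*44 = -1310/57*44 = -57640/57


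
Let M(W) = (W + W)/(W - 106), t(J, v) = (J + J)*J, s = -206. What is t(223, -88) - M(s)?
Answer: 7757621/78 ≈ 99457.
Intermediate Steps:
t(J, v) = 2*J² (t(J, v) = (2*J)*J = 2*J²)
M(W) = 2*W/(-106 + W) (M(W) = (2*W)/(-106 + W) = 2*W/(-106 + W))
t(223, -88) - M(s) = 2*223² - 2*(-206)/(-106 - 206) = 2*49729 - 2*(-206)/(-312) = 99458 - 2*(-206)*(-1)/312 = 99458 - 1*103/78 = 99458 - 103/78 = 7757621/78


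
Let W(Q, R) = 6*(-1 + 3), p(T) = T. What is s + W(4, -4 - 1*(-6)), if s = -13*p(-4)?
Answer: 64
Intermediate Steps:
s = 52 (s = -13*(-4) = 52)
W(Q, R) = 12 (W(Q, R) = 6*2 = 12)
s + W(4, -4 - 1*(-6)) = 52 + 12 = 64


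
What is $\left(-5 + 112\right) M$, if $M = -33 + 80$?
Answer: $5029$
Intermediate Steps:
$M = 47$
$\left(-5 + 112\right) M = \left(-5 + 112\right) 47 = 107 \cdot 47 = 5029$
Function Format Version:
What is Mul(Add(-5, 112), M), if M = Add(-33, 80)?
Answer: 5029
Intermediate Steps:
M = 47
Mul(Add(-5, 112), M) = Mul(Add(-5, 112), 47) = Mul(107, 47) = 5029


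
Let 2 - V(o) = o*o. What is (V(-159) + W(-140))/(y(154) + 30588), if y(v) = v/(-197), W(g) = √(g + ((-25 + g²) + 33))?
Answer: -4979963/6025682 + 197*√4867/3012841 ≈ -0.82189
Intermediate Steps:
V(o) = 2 - o² (V(o) = 2 - o*o = 2 - o²)
W(g) = √(8 + g + g²) (W(g) = √(g + (8 + g²)) = √(8 + g + g²))
y(v) = -v/197 (y(v) = v*(-1/197) = -v/197)
(V(-159) + W(-140))/(y(154) + 30588) = ((2 - 1*(-159)²) + √(8 - 140 + (-140)²))/(-1/197*154 + 30588) = ((2 - 1*25281) + √(8 - 140 + 19600))/(-154/197 + 30588) = ((2 - 25281) + √19468)/(6025682/197) = (-25279 + 2*√4867)*(197/6025682) = -4979963/6025682 + 197*√4867/3012841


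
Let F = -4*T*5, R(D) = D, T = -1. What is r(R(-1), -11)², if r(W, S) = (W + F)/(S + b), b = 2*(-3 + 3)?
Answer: 361/121 ≈ 2.9835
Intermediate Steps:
b = 0 (b = 2*0 = 0)
F = 20 (F = -4*(-1)*5 = 4*5 = 20)
r(W, S) = (20 + W)/S (r(W, S) = (W + 20)/(S + 0) = (20 + W)/S)
r(R(-1), -11)² = ((20 - 1)/(-11))² = (-1/11*19)² = (-19/11)² = 361/121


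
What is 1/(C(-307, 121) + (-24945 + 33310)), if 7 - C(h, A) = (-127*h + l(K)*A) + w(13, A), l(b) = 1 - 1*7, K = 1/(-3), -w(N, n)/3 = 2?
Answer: -1/29885 ≈ -3.3462e-5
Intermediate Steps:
w(N, n) = -6 (w(N, n) = -3*2 = -6)
K = -⅓ ≈ -0.33333
l(b) = -6 (l(b) = 1 - 7 = -6)
C(h, A) = 13 + 6*A + 127*h (C(h, A) = 7 - ((-127*h - 6*A) - 6) = 7 - (-6 - 127*h - 6*A) = 7 + (6 + 6*A + 127*h) = 13 + 6*A + 127*h)
1/(C(-307, 121) + (-24945 + 33310)) = 1/((13 + 6*121 + 127*(-307)) + (-24945 + 33310)) = 1/((13 + 726 - 38989) + 8365) = 1/(-38250 + 8365) = 1/(-29885) = -1/29885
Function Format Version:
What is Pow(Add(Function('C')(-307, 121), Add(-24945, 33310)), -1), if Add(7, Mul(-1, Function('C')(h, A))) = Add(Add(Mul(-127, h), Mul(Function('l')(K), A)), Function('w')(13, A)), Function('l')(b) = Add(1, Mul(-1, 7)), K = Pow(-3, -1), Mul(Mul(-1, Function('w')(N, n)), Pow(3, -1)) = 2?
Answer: Rational(-1, 29885) ≈ -3.3462e-5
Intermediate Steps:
Function('w')(N, n) = -6 (Function('w')(N, n) = Mul(-3, 2) = -6)
K = Rational(-1, 3) ≈ -0.33333
Function('l')(b) = -6 (Function('l')(b) = Add(1, -7) = -6)
Function('C')(h, A) = Add(13, Mul(6, A), Mul(127, h)) (Function('C')(h, A) = Add(7, Mul(-1, Add(Add(Mul(-127, h), Mul(-6, A)), -6))) = Add(7, Mul(-1, Add(-6, Mul(-127, h), Mul(-6, A)))) = Add(7, Add(6, Mul(6, A), Mul(127, h))) = Add(13, Mul(6, A), Mul(127, h)))
Pow(Add(Function('C')(-307, 121), Add(-24945, 33310)), -1) = Pow(Add(Add(13, Mul(6, 121), Mul(127, -307)), Add(-24945, 33310)), -1) = Pow(Add(Add(13, 726, -38989), 8365), -1) = Pow(Add(-38250, 8365), -1) = Pow(-29885, -1) = Rational(-1, 29885)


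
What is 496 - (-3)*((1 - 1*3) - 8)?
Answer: 466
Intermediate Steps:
496 - (-3)*((1 - 1*3) - 8) = 496 - (-3)*((1 - 3) - 8) = 496 - (-3)*(-2 - 8) = 496 - (-3)*(-10) = 496 - 1*30 = 496 - 30 = 466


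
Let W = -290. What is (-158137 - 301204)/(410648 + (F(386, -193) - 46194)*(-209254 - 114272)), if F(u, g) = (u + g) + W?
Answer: -459341/14976752714 ≈ -3.0670e-5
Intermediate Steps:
F(u, g) = -290 + g + u (F(u, g) = (u + g) - 290 = (g + u) - 290 = -290 + g + u)
(-158137 - 301204)/(410648 + (F(386, -193) - 46194)*(-209254 - 114272)) = (-158137 - 301204)/(410648 + ((-290 - 193 + 386) - 46194)*(-209254 - 114272)) = -459341/(410648 + (-97 - 46194)*(-323526)) = -459341/(410648 - 46291*(-323526)) = -459341/(410648 + 14976342066) = -459341/14976752714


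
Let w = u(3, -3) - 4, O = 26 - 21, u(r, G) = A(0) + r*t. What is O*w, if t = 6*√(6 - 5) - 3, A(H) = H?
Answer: 25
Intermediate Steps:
t = 3 (t = 6*√1 - 3 = 6*1 - 3 = 6 - 3 = 3)
u(r, G) = 3*r (u(r, G) = 0 + r*3 = 0 + 3*r = 3*r)
O = 5
w = 5 (w = 3*3 - 4 = 9 - 4 = 5)
O*w = 5*5 = 25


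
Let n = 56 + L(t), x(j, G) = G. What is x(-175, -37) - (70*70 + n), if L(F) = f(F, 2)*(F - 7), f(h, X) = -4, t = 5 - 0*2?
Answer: -5001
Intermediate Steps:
t = 5 (t = 5 - 1*0 = 5 + 0 = 5)
L(F) = 28 - 4*F (L(F) = -4*(F - 7) = -4*(-7 + F) = 28 - 4*F)
n = 64 (n = 56 + (28 - 4*5) = 56 + (28 - 20) = 56 + 8 = 64)
x(-175, -37) - (70*70 + n) = -37 - (70*70 + 64) = -37 - (4900 + 64) = -37 - 1*4964 = -37 - 4964 = -5001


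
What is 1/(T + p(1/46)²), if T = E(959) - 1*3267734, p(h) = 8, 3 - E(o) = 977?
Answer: -1/3268644 ≈ -3.0594e-7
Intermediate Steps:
E(o) = -974 (E(o) = 3 - 1*977 = 3 - 977 = -974)
T = -3268708 (T = -974 - 1*3267734 = -974 - 3267734 = -3268708)
1/(T + p(1/46)²) = 1/(-3268708 + 8²) = 1/(-3268708 + 64) = 1/(-3268644) = -1/3268644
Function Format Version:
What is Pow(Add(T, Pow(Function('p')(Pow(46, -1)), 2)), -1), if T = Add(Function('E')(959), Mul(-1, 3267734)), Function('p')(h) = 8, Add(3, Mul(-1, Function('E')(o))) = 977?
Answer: Rational(-1, 3268644) ≈ -3.0594e-7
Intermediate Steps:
Function('E')(o) = -974 (Function('E')(o) = Add(3, Mul(-1, 977)) = Add(3, -977) = -974)
T = -3268708 (T = Add(-974, Mul(-1, 3267734)) = Add(-974, -3267734) = -3268708)
Pow(Add(T, Pow(Function('p')(Pow(46, -1)), 2)), -1) = Pow(Add(-3268708, Pow(8, 2)), -1) = Pow(Add(-3268708, 64), -1) = Pow(-3268644, -1) = Rational(-1, 3268644)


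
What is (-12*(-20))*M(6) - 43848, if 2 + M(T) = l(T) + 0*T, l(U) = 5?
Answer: -43128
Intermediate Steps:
M(T) = 3 (M(T) = -2 + (5 + 0*T) = -2 + (5 + 0) = -2 + 5 = 3)
(-12*(-20))*M(6) - 43848 = -12*(-20)*3 - 43848 = 240*3 - 43848 = 720 - 43848 = -43128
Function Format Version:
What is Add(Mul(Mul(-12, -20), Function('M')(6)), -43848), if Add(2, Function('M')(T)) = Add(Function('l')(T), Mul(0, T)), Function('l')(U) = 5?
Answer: -43128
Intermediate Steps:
Function('M')(T) = 3 (Function('M')(T) = Add(-2, Add(5, Mul(0, T))) = Add(-2, Add(5, 0)) = Add(-2, 5) = 3)
Add(Mul(Mul(-12, -20), Function('M')(6)), -43848) = Add(Mul(Mul(-12, -20), 3), -43848) = Add(Mul(240, 3), -43848) = Add(720, -43848) = -43128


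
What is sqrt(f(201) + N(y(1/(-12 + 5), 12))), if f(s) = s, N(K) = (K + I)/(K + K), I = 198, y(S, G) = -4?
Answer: sqrt(707)/2 ≈ 13.295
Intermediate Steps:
N(K) = (198 + K)/(2*K) (N(K) = (K + 198)/(K + K) = (198 + K)/((2*K)) = (198 + K)*(1/(2*K)) = (198 + K)/(2*K))
sqrt(f(201) + N(y(1/(-12 + 5), 12))) = sqrt(201 + (1/2)*(198 - 4)/(-4)) = sqrt(201 + (1/2)*(-1/4)*194) = sqrt(201 - 97/4) = sqrt(707/4) = sqrt(707)/2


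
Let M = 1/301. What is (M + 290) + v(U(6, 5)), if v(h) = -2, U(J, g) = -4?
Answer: 86689/301 ≈ 288.00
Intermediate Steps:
M = 1/301 ≈ 0.0033223
(M + 290) + v(U(6, 5)) = (1/301 + 290) - 2 = 87291/301 - 2 = 86689/301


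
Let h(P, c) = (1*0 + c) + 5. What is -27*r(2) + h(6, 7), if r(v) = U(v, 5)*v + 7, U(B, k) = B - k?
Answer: -15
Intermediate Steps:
r(v) = 7 + v*(-5 + v) (r(v) = (v - 1*5)*v + 7 = (v - 5)*v + 7 = (-5 + v)*v + 7 = v*(-5 + v) + 7 = 7 + v*(-5 + v))
h(P, c) = 5 + c (h(P, c) = (0 + c) + 5 = c + 5 = 5 + c)
-27*r(2) + h(6, 7) = -27*(7 + 2*(-5 + 2)) + (5 + 7) = -27*(7 + 2*(-3)) + 12 = -27*(7 - 6) + 12 = -27*1 + 12 = -27 + 12 = -15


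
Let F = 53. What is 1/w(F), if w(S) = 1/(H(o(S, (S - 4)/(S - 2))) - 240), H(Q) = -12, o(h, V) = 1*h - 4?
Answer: -252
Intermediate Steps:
o(h, V) = -4 + h (o(h, V) = h - 4 = -4 + h)
w(S) = -1/252 (w(S) = 1/(-12 - 240) = 1/(-252) = -1/252)
1/w(F) = 1/(-1/252) = -252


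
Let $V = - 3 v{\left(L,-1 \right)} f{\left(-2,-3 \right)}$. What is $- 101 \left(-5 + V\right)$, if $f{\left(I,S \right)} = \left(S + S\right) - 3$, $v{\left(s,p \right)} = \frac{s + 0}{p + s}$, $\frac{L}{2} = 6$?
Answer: $- \frac{27169}{11} \approx -2469.9$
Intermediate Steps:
$L = 12$ ($L = 2 \cdot 6 = 12$)
$v{\left(s,p \right)} = \frac{s}{p + s}$
$f{\left(I,S \right)} = -3 + 2 S$ ($f{\left(I,S \right)} = 2 S - 3 = -3 + 2 S$)
$V = \frac{324}{11}$ ($V = - 3 \frac{12}{-1 + 12} \left(-3 + 2 \left(-3\right)\right) = - 3 \cdot \frac{12}{11} \left(-3 - 6\right) = - 3 \cdot 12 \cdot \frac{1}{11} \left(-9\right) = \left(-3\right) \frac{12}{11} \left(-9\right) = \left(- \frac{36}{11}\right) \left(-9\right) = \frac{324}{11} \approx 29.455$)
$- 101 \left(-5 + V\right) = - 101 \left(-5 + \frac{324}{11}\right) = \left(-101\right) \frac{269}{11} = - \frac{27169}{11}$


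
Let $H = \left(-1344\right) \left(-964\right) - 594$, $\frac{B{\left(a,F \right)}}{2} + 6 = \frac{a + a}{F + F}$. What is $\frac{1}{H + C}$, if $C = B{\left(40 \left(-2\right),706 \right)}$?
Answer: $\frac{353}{457138450} \approx 7.7219 \cdot 10^{-7}$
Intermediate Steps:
$B{\left(a,F \right)} = -12 + \frac{2 a}{F}$ ($B{\left(a,F \right)} = -12 + 2 \frac{a + a}{F + F} = -12 + 2 \frac{2 a}{2 F} = -12 + 2 \cdot 2 a \frac{1}{2 F} = -12 + 2 \frac{a}{F} = -12 + \frac{2 a}{F}$)
$C = - \frac{4316}{353}$ ($C = -12 + \frac{2 \cdot 40 \left(-2\right)}{706} = -12 + 2 \left(-80\right) \frac{1}{706} = -12 - \frac{80}{353} = - \frac{4316}{353} \approx -12.227$)
$H = 1295022$ ($H = 1295616 - 594 = 1295022$)
$\frac{1}{H + C} = \frac{1}{1295022 - \frac{4316}{353}} = \frac{1}{\frac{457138450}{353}} = \frac{353}{457138450}$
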